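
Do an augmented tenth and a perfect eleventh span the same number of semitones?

Both span 17 semitones: an augmented tenth and a perfect eleventh are the same chromatic distance.

Yes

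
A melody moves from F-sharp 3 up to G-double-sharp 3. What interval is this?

F to G spans two letter names (F-G) — that makes it a second of some quality.
F#3 to G##3 spans 3 semitones — one semitone wider than the major second (2) — giving an augmented second.

augmented second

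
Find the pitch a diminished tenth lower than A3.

Three letters down from A (plus an octave) reaches F.
Moving 14 semitones down from A3 (the size of a diminished tenth) reaches F##2.

F##2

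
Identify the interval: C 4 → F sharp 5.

A11

C to F spans four letter names (C-D-E-F), plus an octave, so the interval is some kind of eleventh.
The perfect eleventh is 17 semitones; here we have 18, one semitone wider: augmented.
(Equivalently, a compound augmented fourth: an augmented fourth plus an octave.)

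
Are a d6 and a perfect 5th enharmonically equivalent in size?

Yes

Both span 7 semitones: a diminished sixth and a perfect fifth are the same chromatic distance.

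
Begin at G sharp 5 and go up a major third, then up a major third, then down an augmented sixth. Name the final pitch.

F sharp 5

Up a major third from G#5: B#5 (4 semitones up).
A major third up from B#5 is D##6.
Down an augmented sixth from D##6: F#5 (10 semitones down).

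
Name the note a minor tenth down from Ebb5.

Cb4

Three letters down from E (plus an octave) reaches C.
A minor tenth spans 15 semitones, so from Ebb5 the target pitch is Cb4.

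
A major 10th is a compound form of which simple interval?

major 3rd

Take out an octave (7 from the number): 10 − 7 = 3.
Quality carries through unchanged, so the simple form is a major third.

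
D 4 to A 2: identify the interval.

P11

Descending from D4 to A2 is the same interval as ascending A2 to D4.
A to D spans four letter names (A-B-C-D), plus an octave, so the interval is some kind of eleventh.
The perfect eleventh spans 17 semitones, and A2 to D4 is exactly 17 semitones — so this is a perfect eleventh.
(Equivalently, a compound perfect fourth: a perfect fourth plus an octave.)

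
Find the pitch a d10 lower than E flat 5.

The tenth's letter: E down three letter names plus an octave → C.
A diminished tenth spans 14 semitones, so from Eb5 the target pitch is C#4.

C sharp 4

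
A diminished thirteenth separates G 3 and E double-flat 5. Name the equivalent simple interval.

diminished sixth

Each octave removed subtracts seven from the number: 13 − 7 = 6.
That makes a diminished thirteenth a compound diminished sixth — an octave plus a diminished sixth.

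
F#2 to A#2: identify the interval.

F to A spans three letter names (F-G-A), so the interval is some kind of third.
Counting semitones, F#2→A#2 is 4, which is the major third.

M3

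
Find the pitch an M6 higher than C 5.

The sixth takes the letter from C up to A.
A major sixth spans 9 semitones, so from C5 the target pitch is A5.

A 5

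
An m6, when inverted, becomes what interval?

Inverted interval numbers add to nine, so a sixth pairs with a third (6 + 3 = 9).
And minor becomes major under inversion, so we get a major third.

M3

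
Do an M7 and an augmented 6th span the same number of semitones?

No

A major seventh spans 11 semitones; an augmented sixth spans 10 semitones. They differ by 1.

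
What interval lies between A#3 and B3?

A to B spans two letter names (A-B), so the interval is some kind of second.
A#3 to B3 is 1 semitone, a half step short of the major second (2), so this is minor.

minor 2nd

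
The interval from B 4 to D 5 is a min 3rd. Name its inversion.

The rule of nine gives the new number: 9 − 3 = 6, so a third becomes a sixth.
And minor becomes major under inversion, so we get a major sixth.

major sixth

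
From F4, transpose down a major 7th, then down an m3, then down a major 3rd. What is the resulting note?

Cb3

Down a major seventh from F4: Gb3 (11 semitones down).
Gb3 down a minor third → Eb3 (3 semitones).
Down a major third from Eb3: Cb3 (4 semitones down).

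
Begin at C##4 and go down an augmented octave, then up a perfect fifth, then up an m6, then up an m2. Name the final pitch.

F4

C##4 down an augmented octave → C#3 (13 semitones).
Up a perfect fifth from C#3: G#3 (7 semitones up).
Up a minor sixth from G#3: E4 (8 semitones up).
Up a minor second from E4: F4 (1 semitone up).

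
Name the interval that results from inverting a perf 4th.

Inverted interval numbers add to nine, so a fourth pairs with a fifth (4 + 5 = 9).
The quality also flips — perfect stays perfect — giving a perfect fifth.

perfect fifth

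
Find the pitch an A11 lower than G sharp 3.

D 2

The eleventh's letter: G down four letter names plus an octave → D.
Moving 18 semitones down from G#3 (the size of an augmented eleventh) reaches D2.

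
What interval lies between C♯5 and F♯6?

perfect eleventh

C to F spans four letter names (C-D-E-F), plus an octave — that makes it an eleventh of some quality.
C#5 to F#6 is 17 semitones, matching the perfect eleventh exactly, so the quality is perfect.
(Equivalently, a compound perfect fourth: a perfect fourth plus an octave.)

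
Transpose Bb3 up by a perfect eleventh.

Counting four letter names plus an octave up from B lands on E.
Moving 17 semitones up from Bb3 (the size of a perfect eleventh) reaches Eb5.

Eb5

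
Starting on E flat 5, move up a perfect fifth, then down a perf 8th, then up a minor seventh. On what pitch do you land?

A perfect fifth up from Eb5 is Bb5.
Bb5 down a perfect octave → Bb4 (12 semitones).
Bb4 up a minor seventh → Ab5 (10 semitones).

A flat 5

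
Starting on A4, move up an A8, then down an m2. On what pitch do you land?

G##5

An augmented octave up from A4 is A#5.
A#5 down a minor second → G##5 (1 semitone).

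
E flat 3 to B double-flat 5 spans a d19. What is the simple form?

diminished 5th

Take out 2 octaves (14 from the number): 19 − 14 = 5.
So a diminished nineteenth is 2 octaves plus a diminished fifth. The quality is unchanged.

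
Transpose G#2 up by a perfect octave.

G#3

An octave keeps the letter name G, an octave up from G.
A perfect octave spans 12 semitones, so from G#2 the target pitch is G#3.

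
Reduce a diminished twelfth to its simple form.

diminished 5th

Take out an octave (7 from the number): 12 − 7 = 5.
That makes a diminished twelfth a compound diminished fifth — an octave plus a diminished fifth.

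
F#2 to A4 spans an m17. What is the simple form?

m3

Take out 2 octaves (14 from the number): 17 − 14 = 3.
Quality carries through unchanged, so the simple form is a minor third.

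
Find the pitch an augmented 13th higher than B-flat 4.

G-sharp 6

The thirteenth's letter: B up six letter names plus an octave → G.
An augmented thirteenth spans 22 semitones, so from Bb4 the target pitch is G#6.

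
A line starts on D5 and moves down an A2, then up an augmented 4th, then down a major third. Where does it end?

Db5

Down an augmented second from D5: Cb5 (3 semitones down).
Up an augmented fourth from Cb5: F5 (6 semitones up).
Down a major third from F5: Db5 (4 semitones down).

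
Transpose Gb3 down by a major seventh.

Abb2

Counting seven letter names down from G lands on A.
Moving 11 semitones down from Gb3 (the size of a major seventh) reaches Abb2.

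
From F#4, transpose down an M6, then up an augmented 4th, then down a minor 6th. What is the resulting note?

F##3

A major sixth down from F#4 is A3.
Up an augmented fourth from A3: D#4 (6 semitones up).
Down a minor sixth from D#4: F##3 (8 semitones down).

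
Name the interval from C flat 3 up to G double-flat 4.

C to G spans five letter names (C-D-E-F-G), plus an octave — that makes it a twelfth of some quality.
A perfect twelfth would be 19 semitones; Cb3 to Gbb4 is 18, one semitone narrower, so the interval is diminished.
(Equivalently, a compound diminished fifth: a diminished fifth plus an octave.)

d12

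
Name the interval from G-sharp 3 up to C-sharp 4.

G to C spans four letter names (G-A-B-C) — that makes it a fourth of some quality.
The perfect fourth spans 5 semitones, and G#3 to C#4 is exactly 5 semitones — so this is a perfect fourth.

P4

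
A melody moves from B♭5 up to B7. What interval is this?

B to B is the same letter name, plus 2 octaves: a fifteenth.
The perfect fifteenth is 24 semitones; here we have 25, one semitone wider: augmented.
(Equivalently, a compound augmented octave: an augmented octave plus an octave.)

augmented fifteenth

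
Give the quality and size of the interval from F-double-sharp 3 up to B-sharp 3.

perfect 4th

F to B spans four letter names (F-G-A-B), so the interval is some kind of fourth.
The perfect fourth spans 5 semitones, and F##3 to B#3 is exactly 5 semitones — so this is a perfect fourth.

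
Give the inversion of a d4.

augmented 5th

The rule of nine gives the new number: 9 − 4 = 5, so a fourth becomes a fifth.
And diminished becomes augmented under inversion, so we get an augmented fifth.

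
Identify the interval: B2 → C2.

major 7th

Descending from B2 to C2 is the same interval as ascending C2 to B2.
C to B spans seven letter names (C-D-E-F-G-A-B): a seventh.
C2 to B2 is 11 semitones, matching the major seventh exactly, so the quality is major.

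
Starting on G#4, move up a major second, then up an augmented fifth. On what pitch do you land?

E##5

G#4 up a major second → A#4 (2 semitones).
A#4 up an augmented fifth → E##5 (8 semitones).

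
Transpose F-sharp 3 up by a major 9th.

The ninth's letter: F up two letter names plus an octave → G.
Moving 14 semitones up from F#3 (the size of a major ninth) reaches G#4.

G-sharp 4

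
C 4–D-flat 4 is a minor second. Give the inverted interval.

major seventh

The rule of nine gives the new number: 9 − 2 = 7, so a second becomes a seventh.
The quality also flips — minor becomes major — giving a major seventh.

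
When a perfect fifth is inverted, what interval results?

The rule of nine gives the new number: 9 − 5 = 4, so a fifth becomes a fourth.
Quality inverts too: perfect stays perfect. That makes the inversion a perfect fourth.

perfect 4th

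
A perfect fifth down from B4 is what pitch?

E4

Counting five letter names down from B lands on E.
A perfect fifth spans 7 semitones, so from B4 the target pitch is E4.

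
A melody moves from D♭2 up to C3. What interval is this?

major seventh

D to C spans seven letter names (D-E-F-G-A-B-C) — that makes it a seventh of some quality.
Counting semitones, Db2→C3 is 11, which is the major seventh.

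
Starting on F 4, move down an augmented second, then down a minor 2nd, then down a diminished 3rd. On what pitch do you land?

B 3

F4 down an augmented second → Ebb4 (3 semitones).
Ebb4 down a minor second → Db4 (1 semitone).
Db4 down a diminished third → B3 (2 semitones).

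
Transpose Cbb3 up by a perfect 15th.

Cbb5

For a fifteenth the letter name doesn't change: still C, two octaves up.
A perfect fifteenth is 24 semitones; 24 semitones up from Cbb3 gives Cbb5.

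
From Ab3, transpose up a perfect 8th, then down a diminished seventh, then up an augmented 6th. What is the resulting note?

G##4

Up a perfect octave from Ab3: Ab4 (12 semitones up).
A diminished seventh down from Ab4 is B3.
An augmented sixth up from B3 is G##4.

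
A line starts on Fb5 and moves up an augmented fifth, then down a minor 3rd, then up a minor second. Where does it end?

Bb5

Up an augmented fifth from Fb5: C6 (8 semitones up).
Down a minor third from C6: A5 (3 semitones down).
A minor second up from A5 is Bb5.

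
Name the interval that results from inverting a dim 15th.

First reduce the compound diminished fifteenth to its simple form, a diminished octave.
The rule of nine gives the new number: 9 − 8 = 1, so an octave becomes a unison.
Quality inverts too: diminished becomes augmented. That makes the inversion an augmented unison.

augmented unison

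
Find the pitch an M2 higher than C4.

D4

The second takes the letter from C up to D.
Moving 2 semitones up from C4 (the size of a major second) reaches D4.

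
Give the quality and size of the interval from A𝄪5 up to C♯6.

diminished 3rd

A to C spans three letter names (A-B-C) — that makes it a third of some quality.
A major third would be 4 semitones; A##5 to C#6 is 2, two semitones narrower, so the interval is diminished.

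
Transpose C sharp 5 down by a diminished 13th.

E double-sharp 3

Counting six letter names plus an octave down from C lands on E.
A diminished thirteenth spans 19 semitones, so from C#5 the target pitch is E##3.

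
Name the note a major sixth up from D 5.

Six letter names up from D: B.
A major sixth spans 9 semitones, so from D5 the target pitch is B5.

B 5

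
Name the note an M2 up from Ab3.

Counting two letter names up from A lands on B.
A major second is 2 semitones; 2 semitones up from Ab3 gives Bb3.

Bb3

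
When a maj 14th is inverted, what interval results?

m2

First reduce the compound major fourteenth to its simple form, a major seventh.
Interval numbers invert to sum to nine: 7 + 2 = 9, so a seventh inverts to a second.
And major becomes minor under inversion, so we get a minor second.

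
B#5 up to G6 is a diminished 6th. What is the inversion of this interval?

Inverted interval numbers add to nine, so a sixth pairs with a third (6 + 3 = 9).
Quality inverts too: diminished becomes augmented. That makes the inversion an augmented third.

augmented third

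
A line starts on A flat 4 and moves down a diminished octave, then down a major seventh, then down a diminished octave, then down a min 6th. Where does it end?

Down a diminished octave from Ab4: A3 (11 semitones down).
A major seventh down from A3 is Bb2.
A diminished octave down from Bb2 is B1.
A minor sixth down from B1 is D#1.

D sharp 1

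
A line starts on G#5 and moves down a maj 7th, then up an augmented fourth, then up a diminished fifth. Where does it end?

A5

Down a major seventh from G#5: A4 (11 semitones down).
A4 up an augmented fourth → D#5 (6 semitones).
Up a diminished fifth from D#5: A5 (6 semitones up).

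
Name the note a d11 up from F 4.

B double-flat 5

Four letters up from F (plus an octave) reaches B.
Moving 16 semitones up from F4 (the size of a diminished eleventh) reaches Bbb5.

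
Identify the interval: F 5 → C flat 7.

F to C spans five letter names (F-G-A-B-C), plus an octave — that makes it a twelfth of some quality.
A perfect twelfth would be 19 semitones; F5 to Cb7 is 18, one semitone narrower, so the interval is diminished.
(Equivalently, a compound diminished fifth: a diminished fifth plus an octave.)

diminished twelfth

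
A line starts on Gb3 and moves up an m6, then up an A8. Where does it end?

Eb5

Gb3 up a minor sixth → Ebb4 (8 semitones).
An augmented octave up from Ebb4 is Eb5.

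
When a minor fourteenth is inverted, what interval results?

major 2nd

First reduce the compound minor fourteenth to its simple form, a minor seventh.
The rule of nine gives the new number: 9 − 7 = 2, so a seventh becomes a second.
Quality inverts too: minor becomes major. That makes the inversion a major second.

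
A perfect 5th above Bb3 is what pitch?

F4

Counting five letter names up from B lands on F.
A perfect fifth is 7 semitones; 7 semitones up from Bb3 gives F4.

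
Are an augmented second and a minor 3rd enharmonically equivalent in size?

Yes

An augmented second = 3 semitones = a minor third; enharmonically equal.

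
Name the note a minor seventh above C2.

Bb2

Seven letter names up from C: B.
A minor seventh spans 10 semitones, so from C2 the target pitch is Bb2.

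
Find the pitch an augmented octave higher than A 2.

A-sharp 3

An octave keeps the letter name A, an octave up from A.
Moving 13 semitones up from A2 (the size of an augmented octave) reaches A#3.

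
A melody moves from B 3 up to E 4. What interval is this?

perfect fourth

B to E spans four letter names (B-C-D-E): a fourth.
The perfect fourth spans 5 semitones, and B3 to E4 is exactly 5 semitones — so this is a perfect fourth.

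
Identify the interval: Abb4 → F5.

A to F spans six letter names (A-B-C-D-E-F), so the interval is some kind of sixth.
Abb4 to F5 spans 10 semitones — one semitone wider than the major sixth (9) — giving an augmented sixth.

augmented sixth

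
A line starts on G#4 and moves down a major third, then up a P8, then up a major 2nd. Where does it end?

F#5

G#4 down a major third → E4 (4 semitones).
Up a perfect octave from E4: E5 (12 semitones up).
Up a major second from E5: F#5 (2 semitones up).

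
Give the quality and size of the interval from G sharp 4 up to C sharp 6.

perfect eleventh

G to C spans four letter names (G-A-B-C), plus an octave: an eleventh.
Counting semitones, G#4→C#6 is 17, which is the perfect eleventh.
(Equivalently, a compound perfect fourth: a perfect fourth plus an octave.)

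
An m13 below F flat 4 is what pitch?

A flat 2

The thirteenth's letter: F down six letter names plus an octave → A.
A minor thirteenth is 20 semitones; 20 semitones down from Fb4 gives Ab2.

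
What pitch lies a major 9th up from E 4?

F sharp 5

Counting two letter names plus an octave up from E lands on F.
A major ninth spans 14 semitones, so from E4 the target pitch is F#5.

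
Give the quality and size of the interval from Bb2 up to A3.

B to A spans seven letter names (B-C-D-E-F-G-A): a seventh.
Bb2 to A3 is 11 semitones, matching the major seventh exactly, so the quality is major.

major seventh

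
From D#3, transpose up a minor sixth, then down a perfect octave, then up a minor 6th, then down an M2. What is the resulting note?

F3

A minor sixth up from D#3 is B3.
A perfect octave down from B3 is B2.
B2 up a minor sixth → G3 (8 semitones).
Down a major second from G3: F3 (2 semitones down).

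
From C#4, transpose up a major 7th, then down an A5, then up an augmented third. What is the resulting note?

G##4

Up a major seventh from C#4: B#4 (11 semitones up).
Down an augmented fifth from B#4: E4 (8 semitones down).
Up an augmented third from E4: G##4 (5 semitones up).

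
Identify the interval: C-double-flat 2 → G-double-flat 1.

perfect fourth

Descending from Cbb2 to Gbb1 is the same interval as ascending Gbb1 to Cbb2.
G to C spans four letter names (G-A-B-C) — that makes it a fourth of some quality.
Gbb1 to Cbb2 is 5 semitones, matching the perfect fourth exactly, so the quality is perfect.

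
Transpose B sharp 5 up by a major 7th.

A double-sharp 6

The seventh takes the letter from B up to A.
Moving 11 semitones up from B#5 (the size of a major seventh) reaches A##6.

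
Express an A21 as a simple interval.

augmented seventh

Take out 2 octaves (14 from the number): 21 − 14 = 7.
So an augmented twenty-first is 2 octaves plus an augmented seventh. The quality is unchanged.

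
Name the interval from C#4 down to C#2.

P15

Descending from C#4 to C#2 is the same interval as ascending C#2 to C#4.
C to C is the same letter name, plus 2 octaves: a fifteenth.
C#2 to C#4 is 24 semitones, matching the perfect fifteenth exactly, so the quality is perfect.
(Equivalently, a compound perfect octave: a perfect octave plus an octave.)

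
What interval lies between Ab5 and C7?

A to C spans three letter names (A-B-C), plus an octave: a tenth.
Ab5 to C7 is 16 semitones, matching the major tenth exactly, so the quality is major.
(Equivalently, a compound major third: a major third plus an octave.)

major tenth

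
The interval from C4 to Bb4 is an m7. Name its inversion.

major second

The rule of nine gives the new number: 9 − 7 = 2, so a seventh becomes a second.
And minor becomes major under inversion, so we get a major second.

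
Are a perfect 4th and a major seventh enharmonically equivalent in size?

No

A perfect fourth is 5 semitones but a major seventh is 11 semitones — different sizes.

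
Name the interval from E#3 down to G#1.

Descending from E#3 to G#1 is the same interval as ascending G#1 to E#3.
G to E spans six letter names (G-A-B-C-D-E), plus an octave — that makes it a thirteenth of some quality.
G#1 to E#3 is 21 semitones, matching the major thirteenth exactly, so the quality is major.
(Equivalently, a compound major sixth: a major sixth plus an octave.)

major 13th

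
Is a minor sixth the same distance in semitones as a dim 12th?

A minor sixth is 8 semitones but a diminished twelfth is 18 semitones — different sizes.

No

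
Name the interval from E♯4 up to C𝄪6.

major thirteenth

E to C spans six letter names (E-F-G-A-B-C), plus an octave, so the interval is some kind of thirteenth.
The major thirteenth spans 21 semitones, and E#4 to C##6 is exactly 21 semitones — so this is a major thirteenth.
(Equivalently, a compound major sixth: a major sixth plus an octave.)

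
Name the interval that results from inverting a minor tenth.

major 6th

First reduce the compound minor tenth to its simple form, a minor third.
Interval numbers invert to sum to nine: 3 + 6 = 9, so a third inverts to a sixth.
The quality also flips — minor becomes major — giving a major sixth.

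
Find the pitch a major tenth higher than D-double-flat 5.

Counting three letter names plus an octave up from D lands on F.
Moving 16 semitones up from Dbb5 (the size of a major tenth) reaches Fb6.

F-flat 6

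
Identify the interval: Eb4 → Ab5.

E to A spans four letter names (E-F-G-A), plus an octave: an eleventh.
Counting semitones, Eb4→Ab5 is 17, which is the perfect eleventh.
(Equivalently, a compound perfect fourth: a perfect fourth plus an octave.)

perfect eleventh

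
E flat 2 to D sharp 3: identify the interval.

augmented seventh

E to D spans seven letter names (E-F-G-A-B-C-D) — that makes it a seventh of some quality.
Eb2 to D#3 spans 12 semitones — one semitone wider than the major seventh (11) — giving an augmented seventh.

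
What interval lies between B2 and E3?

B to E spans four letter names (B-C-D-E): a fourth.
The perfect fourth spans 5 semitones, and B2 to E3 is exactly 5 semitones — so this is a perfect fourth.

perfect fourth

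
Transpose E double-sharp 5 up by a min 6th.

C double-sharp 6

Counting six letter names up from E lands on C.
A minor sixth spans 8 semitones, so from E##5 the target pitch is C##6.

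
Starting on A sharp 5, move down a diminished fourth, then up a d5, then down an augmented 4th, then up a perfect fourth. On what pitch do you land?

B 5

A#5 down a diminished fourth → E##5 (4 semitones).
Up a diminished fifth from E##5: B#5 (6 semitones up).
An augmented fourth down from B#5 is F#5.
Up a perfect fourth from F#5: B5 (5 semitones up).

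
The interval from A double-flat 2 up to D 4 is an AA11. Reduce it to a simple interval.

doubly augmented fourth

Take out an octave (7 from the number): 11 − 7 = 4.
That makes a doubly augmented eleventh a compound doubly augmented fourth — an octave plus a doubly augmented fourth.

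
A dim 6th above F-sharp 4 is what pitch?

The sixth takes the letter from F up to D.
A diminished sixth is 7 semitones; 7 semitones up from F#4 gives Db5.

D-flat 5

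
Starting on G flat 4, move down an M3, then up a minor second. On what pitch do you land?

Gb4 down a major third → Ebb4 (4 semitones).
Up a minor second from Ebb4: Fbb4 (1 semitone up).

F double-flat 4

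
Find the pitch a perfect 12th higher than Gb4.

Counting five letter names plus an octave up from G lands on D.
A perfect twelfth is 19 semitones; 19 semitones up from Gb4 gives Db6.

Db6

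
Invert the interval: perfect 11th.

perfect 5th

First reduce the compound perfect eleventh to its simple form, a perfect fourth.
The rule of nine gives the new number: 9 − 4 = 5, so a fourth becomes a fifth.
Quality inverts too: perfect stays perfect. That makes the inversion a perfect fifth.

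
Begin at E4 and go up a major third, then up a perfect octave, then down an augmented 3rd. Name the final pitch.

Eb5

E4 up a major third → G#4 (4 semitones).
Up a perfect octave from G#4: G#5 (12 semitones up).
Down an augmented third from G#5: Eb5 (5 semitones down).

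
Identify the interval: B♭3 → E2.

diminished twelfth

Descending from Bb3 to E2 is the same interval as ascending E2 to Bb3.
E to B spans five letter names (E-F-G-A-B), plus an octave: a twelfth.
The perfect twelfth is 19 semitones; here we have 18, one semitone narrower: diminished.
(Equivalently, a compound diminished fifth: a diminished fifth plus an octave.)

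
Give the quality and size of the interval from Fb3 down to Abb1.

major 13th

Descending from Fb3 to Abb1 is the same interval as ascending Abb1 to Fb3.
A to F spans six letter names (A-B-C-D-E-F), plus an octave — that makes it a thirteenth of some quality.
The major thirteenth spans 21 semitones, and Abb1 to Fb3 is exactly 21 semitones — so this is a major thirteenth.
(Equivalently, a compound major sixth: a major sixth plus an octave.)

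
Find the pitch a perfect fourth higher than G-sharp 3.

Four letter names up from G: C.
A perfect fourth spans 5 semitones, so from G#3 the target pitch is C#4.

C-sharp 4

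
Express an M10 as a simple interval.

M3

Subtracting seven from the interval number removes an octave: 10 − 7 = 3.
So a major tenth is an octave plus a major third. The quality is unchanged.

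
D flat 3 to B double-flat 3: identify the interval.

minor sixth

D to B spans six letter names (D-E-F-G-A-B), so the interval is some kind of sixth.
At 8 semitones, Db3→Bbb3 falls one short of a major sixth: minor.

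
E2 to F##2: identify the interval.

augmented 2nd

E to F spans two letter names (E-F), so the interval is some kind of second.
The major second is 2 semitones; here we have 3, one semitone wider: augmented.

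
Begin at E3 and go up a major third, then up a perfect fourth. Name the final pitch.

Up a major third from E3: G#3 (4 semitones up).
A perfect fourth up from G#3 is C#4.

C#4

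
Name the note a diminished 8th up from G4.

An octave keeps the letter name G, an octave up from G.
A diminished octave spans 11 semitones, so from G4 the target pitch is Gb5.

Gb5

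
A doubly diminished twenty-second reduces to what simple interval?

dd8

Each octave removed subtracts seven from the number: 22 − 14 = 8.
Quality carries through unchanged, so the simple form is a doubly diminished octave.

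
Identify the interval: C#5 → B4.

M2

Descending from C#5 to B4 is the same interval as ascending B4 to C#5.
B to C spans two letter names (B-C), so the interval is some kind of second.
Counting semitones, B4→C#5 is 2, which is the major second.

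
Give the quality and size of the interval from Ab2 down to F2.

minor 3rd

Descending from Ab2 to F2 is the same interval as ascending F2 to Ab2.
F to A spans three letter names (F-G-A): a third.
F2 to Ab2 is 3 semitones, a half step short of the major third (4), so this is minor.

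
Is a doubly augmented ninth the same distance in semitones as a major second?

No

A doubly augmented ninth spans 16 semitones; a major second spans 2 semitones. They differ by 14.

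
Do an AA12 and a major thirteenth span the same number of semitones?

Yes

A doubly augmented twelfth spans 21 semitones, and a major thirteenth also spans 21 semitones — they're enharmonic.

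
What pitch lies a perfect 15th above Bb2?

For a fifteenth the letter name doesn't change: still B, two octaves up.
Moving 24 semitones up from Bb2 (the size of a perfect fifteenth) reaches Bb4.

Bb4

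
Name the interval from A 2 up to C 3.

A to C spans three letter names (A-B-C) — that makes it a third of some quality.
At 3 semitones, A2→C3 falls one short of a major third: minor.

minor third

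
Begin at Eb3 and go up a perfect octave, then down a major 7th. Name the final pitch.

Up a perfect octave from Eb3: Eb4 (12 semitones up).
A major seventh down from Eb4 is Fb3.

Fb3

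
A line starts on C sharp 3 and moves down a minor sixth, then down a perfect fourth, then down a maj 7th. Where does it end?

C sharp 1

A minor sixth down from C#3 is E#2.
Down a perfect fourth from E#2: B#1 (5 semitones down).
Down a major seventh from B#1: C#1 (11 semitones down).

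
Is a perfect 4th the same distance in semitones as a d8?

A perfect fourth spans 5 semitones; a diminished octave spans 11 semitones. They differ by 6.

No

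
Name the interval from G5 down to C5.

perfect fifth

Descending from G5 to C5 is the same interval as ascending C5 to G5.
C to G spans five letter names (C-D-E-F-G) — that makes it a fifth of some quality.
C5 to G5 is 7 semitones, matching the perfect fifth exactly, so the quality is perfect.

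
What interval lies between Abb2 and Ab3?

A to A is the same letter name, plus an octave — that makes it an octave of some quality.
A perfect octave would be 12 semitones; Abb2 to Ab3 is 13, one semitone wider, so the interval is augmented.

augmented octave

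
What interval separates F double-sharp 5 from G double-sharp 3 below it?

minor 14th

Descending from F##5 to G##3 is the same interval as ascending G##3 to F##5.
G to F spans seven letter names (G-A-B-C-D-E-F), plus an octave, so the interval is some kind of fourteenth.
A major fourteenth would be 23 semitones, but G##3 to F##5 is 22 — one semitone narrower, making it a minor fourteenth.
(Equivalently, a compound minor seventh: a minor seventh plus an octave.)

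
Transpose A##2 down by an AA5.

D2

Five letter names down from A: D.
Moving 9 semitones down from A##2 (the size of a doubly augmented fifth) reaches D2.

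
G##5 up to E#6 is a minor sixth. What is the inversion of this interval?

major third

Inverted interval numbers add to nine, so a sixth pairs with a third (6 + 3 = 9).
The quality also flips — minor becomes major — giving a major third.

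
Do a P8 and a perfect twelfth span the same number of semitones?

No

A perfect octave spans 12 semitones; a perfect twelfth spans 19 semitones. They differ by 7.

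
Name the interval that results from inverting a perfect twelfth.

perfect fourth

First reduce the compound perfect twelfth to its simple form, a perfect fifth.
Interval numbers invert to sum to nine: 5 + 4 = 9, so a fifth inverts to a fourth.
And perfect stays perfect under inversion, so we get a perfect fourth.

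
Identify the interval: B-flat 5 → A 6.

M7

B to A spans seven letter names (B-C-D-E-F-G-A), so the interval is some kind of seventh.
The major seventh spans 11 semitones, and Bb5 to A6 is exactly 11 semitones — so this is a major seventh.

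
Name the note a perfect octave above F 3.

An octave keeps the letter name F, an octave up from F.
A perfect octave spans 12 semitones, so from F3 the target pitch is F4.

F 4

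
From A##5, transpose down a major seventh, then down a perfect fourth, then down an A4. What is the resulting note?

C#4

Down a major seventh from A##5: B#4 (11 semitones down).
A perfect fourth down from B#4 is F##4.
F##4 down an augmented fourth → C#4 (6 semitones).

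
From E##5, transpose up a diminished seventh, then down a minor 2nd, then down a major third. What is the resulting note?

A#5

A diminished seventh up from E##5 is D#6.
Down a minor second from D#6: C##6 (1 semitone down).
A major third down from C##6 is A#5.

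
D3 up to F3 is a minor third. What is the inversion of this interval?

Interval numbers invert to sum to nine: 3 + 6 = 9, so a third inverts to a sixth.
Quality inverts too: minor becomes major. That makes the inversion a major sixth.

major sixth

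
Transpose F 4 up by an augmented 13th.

The thirteenth's letter: F up six letter names plus an octave → D.
Moving 22 semitones up from F4 (the size of an augmented thirteenth) reaches D#6.

D sharp 6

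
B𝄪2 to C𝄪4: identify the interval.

minor ninth

B to C spans two letter names (B-C), plus an octave — that makes it a ninth of some quality.
A major ninth would be 14 semitones, but B##2 to C##4 is 13 — one semitone narrower, making it a minor ninth.
(Equivalently, a compound minor second: a minor second plus an octave.)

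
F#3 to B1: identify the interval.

perfect twelfth

Descending from F#3 to B1 is the same interval as ascending B1 to F#3.
B to F spans five letter names (B-C-D-E-F), plus an octave: a twelfth.
Counting semitones, B1→F#3 is 19, which is the perfect twelfth.
(Equivalently, a compound perfect fifth: a perfect fifth plus an octave.)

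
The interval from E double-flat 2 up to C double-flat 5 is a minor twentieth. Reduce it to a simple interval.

minor 6th

Subtracting seven from the interval number removes an octave: 20 − 14 = 6.
That makes a minor twentieth a compound minor sixth — 2 octaves plus a minor sixth.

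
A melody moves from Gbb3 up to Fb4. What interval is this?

G to F spans seven letter names (G-A-B-C-D-E-F) — that makes it a seventh of some quality.
Counting semitones, Gbb3→Fb4 is 11, which is the major seventh.

major 7th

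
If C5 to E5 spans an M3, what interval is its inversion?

minor 6th

Inverted interval numbers add to nine, so a third pairs with a sixth (3 + 6 = 9).
And major becomes minor under inversion, so we get a minor sixth.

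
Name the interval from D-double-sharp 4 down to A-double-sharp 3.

P4

Descending from D##4 to A##3 is the same interval as ascending A##3 to D##4.
A to D spans four letter names (A-B-C-D), so the interval is some kind of fourth.
The perfect fourth spans 5 semitones, and A##3 to D##4 is exactly 5 semitones — so this is a perfect fourth.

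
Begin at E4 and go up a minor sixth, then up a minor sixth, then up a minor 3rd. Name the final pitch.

E4 up a minor sixth → C5 (8 semitones).
A minor sixth up from C5 is Ab5.
Ab5 up a minor third → Cb6 (3 semitones).

Cb6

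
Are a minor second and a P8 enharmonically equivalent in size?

A minor second spans 1 semitone; a perfect octave spans 12 semitones. They differ by 11.

No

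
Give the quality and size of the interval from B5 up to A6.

B to A spans seven letter names (B-C-D-E-F-G-A), so the interval is some kind of seventh.
A major seventh would be 11 semitones, but B5 to A6 is 10 — one semitone narrower, making it a minor seventh.

m7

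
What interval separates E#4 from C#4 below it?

M3

Descending from E#4 to C#4 is the same interval as ascending C#4 to E#4.
C to E spans three letter names (C-D-E) — that makes it a third of some quality.
Counting semitones, C#4→E#4 is 4, which is the major third.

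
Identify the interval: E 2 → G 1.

major sixth

Descending from E2 to G1 is the same interval as ascending G1 to E2.
G to E spans six letter names (G-A-B-C-D-E) — that makes it a sixth of some quality.
The major sixth spans 9 semitones, and G1 to E2 is exactly 9 semitones — so this is a major sixth.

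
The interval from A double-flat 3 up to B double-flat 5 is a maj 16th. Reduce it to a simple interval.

Each octave removed subtracts seven from the number: 16 − 14 = 2.
So a major sixteenth is 2 octaves plus a major second. The quality is unchanged.

major second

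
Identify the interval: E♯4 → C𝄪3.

Descending from E#4 to C##3 is the same interval as ascending C##3 to E#4.
C to E spans three letter names (C-D-E), plus an octave, so the interval is some kind of tenth.
A major tenth would be 16 semitones, but C##3 to E#4 is 15 — one semitone narrower, making it a minor tenth.
(Equivalently, a compound minor third: a minor third plus an octave.)

minor tenth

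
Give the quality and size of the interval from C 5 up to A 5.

major 6th

C to A spans six letter names (C-D-E-F-G-A) — that makes it a sixth of some quality.
Counting semitones, C5→A5 is 9, which is the major sixth.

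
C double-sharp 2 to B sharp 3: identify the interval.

minor fourteenth

C to B spans seven letter names (C-D-E-F-G-A-B), plus an octave, so the interval is some kind of fourteenth.
At 22 semitones, C##2→B#3 falls one short of a major fourteenth: minor.
(Equivalently, a compound minor seventh: a minor seventh plus an octave.)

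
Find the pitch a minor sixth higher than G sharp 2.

E 3

Counting six letter names up from G lands on E.
Moving 8 semitones up from G#2 (the size of a minor sixth) reaches E3.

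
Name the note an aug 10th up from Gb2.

Counting three letter names plus an octave up from G lands on B.
An augmented tenth is 17 semitones; 17 semitones up from Gb2 gives B3.

B3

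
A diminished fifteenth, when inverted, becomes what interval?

First reduce the compound diminished fifteenth to its simple form, a diminished octave.
Inverted interval numbers add to nine, so an octave pairs with a unison (8 + 1 = 9).
The quality also flips — diminished becomes augmented — giving an augmented unison.

augmented 1st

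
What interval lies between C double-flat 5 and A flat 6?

C to A spans six letter names (C-D-E-F-G-A), plus an octave, so the interval is some kind of thirteenth.
Cbb5 to Ab6 spans 22 semitones — one semitone wider than the major thirteenth (21) — giving an augmented thirteenth.
(Equivalently, a compound augmented sixth: an augmented sixth plus an octave.)

augmented thirteenth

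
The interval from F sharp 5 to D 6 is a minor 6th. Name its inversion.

Inverted interval numbers add to nine, so a sixth pairs with a third (6 + 3 = 9).
And minor becomes major under inversion, so we get a major third.

M3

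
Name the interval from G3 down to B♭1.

Descending from G3 to Bb1 is the same interval as ascending Bb1 to G3.
B to G spans six letter names (B-C-D-E-F-G), plus an octave: a thirteenth.
The major thirteenth spans 21 semitones, and Bb1 to G3 is exactly 21 semitones — so this is a major thirteenth.
(Equivalently, a compound major sixth: a major sixth plus an octave.)

major thirteenth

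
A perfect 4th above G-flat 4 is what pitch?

Counting four letter names up from G lands on C.
Moving 5 semitones up from Gb4 (the size of a perfect fourth) reaches Cb5.

C-flat 5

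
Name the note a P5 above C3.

The fifth takes the letter from C up to G.
Moving 7 semitones up from C3 (the size of a perfect fifth) reaches G3.

G3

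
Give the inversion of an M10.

First reduce the compound major tenth to its simple form, a major third.
The rule of nine gives the new number: 9 − 3 = 6, so a third becomes a sixth.
Quality inverts too: major becomes minor. That makes the inversion a minor sixth.

m6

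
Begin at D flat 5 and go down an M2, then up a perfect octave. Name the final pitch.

Down a major second from Db5: Cb5 (2 semitones down).
A perfect octave up from Cb5 is Cb6.

C flat 6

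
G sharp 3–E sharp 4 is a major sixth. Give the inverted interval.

Interval numbers invert to sum to nine: 6 + 3 = 9, so a sixth inverts to a third.
The quality also flips — major becomes minor — giving a minor third.

minor third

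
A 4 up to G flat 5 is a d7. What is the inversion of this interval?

Inverted interval numbers add to nine, so a seventh pairs with a second (7 + 2 = 9).
Quality inverts too: diminished becomes augmented. That makes the inversion an augmented second.

A2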